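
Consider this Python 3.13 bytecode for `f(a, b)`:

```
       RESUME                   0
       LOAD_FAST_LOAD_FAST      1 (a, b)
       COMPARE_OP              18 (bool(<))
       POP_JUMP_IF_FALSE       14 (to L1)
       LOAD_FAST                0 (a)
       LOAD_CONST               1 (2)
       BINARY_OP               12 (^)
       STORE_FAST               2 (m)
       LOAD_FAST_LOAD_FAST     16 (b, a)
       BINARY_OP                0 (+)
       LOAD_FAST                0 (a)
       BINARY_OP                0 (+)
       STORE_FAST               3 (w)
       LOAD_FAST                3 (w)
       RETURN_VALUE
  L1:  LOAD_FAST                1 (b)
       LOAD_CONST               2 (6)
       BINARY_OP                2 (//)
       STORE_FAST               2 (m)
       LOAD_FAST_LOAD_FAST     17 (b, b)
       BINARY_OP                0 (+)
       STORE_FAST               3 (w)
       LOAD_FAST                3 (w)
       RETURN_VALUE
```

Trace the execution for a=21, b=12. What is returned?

24

LOAD_FAST_LOAD_FAST a,b → push 21,12. Stack: [21, 12]
COMPARE_OP bool(<) → 21 vs 12 = False. Stack: [False]
POP_JUMP_IF_FALSE → pop False; jump. Stack: []
LOAD_FAST b → push 12. Stack: [12]
LOAD_CONST → push 6. Stack: [12, 6]
BINARY_OP // → 12 // 6 = 2. Stack: [2]
STORE_FAST m → m=2. Stack: []
LOAD_FAST_LOAD_FAST b,b → push 12,12. Stack: [12, 12]
BINARY_OP + → 12 + 12 = 24. Stack: [24]
STORE_FAST w → w=24. Stack: []
LOAD_FAST w → push 24. Stack: [24]
RETURN_VALUE → return 24.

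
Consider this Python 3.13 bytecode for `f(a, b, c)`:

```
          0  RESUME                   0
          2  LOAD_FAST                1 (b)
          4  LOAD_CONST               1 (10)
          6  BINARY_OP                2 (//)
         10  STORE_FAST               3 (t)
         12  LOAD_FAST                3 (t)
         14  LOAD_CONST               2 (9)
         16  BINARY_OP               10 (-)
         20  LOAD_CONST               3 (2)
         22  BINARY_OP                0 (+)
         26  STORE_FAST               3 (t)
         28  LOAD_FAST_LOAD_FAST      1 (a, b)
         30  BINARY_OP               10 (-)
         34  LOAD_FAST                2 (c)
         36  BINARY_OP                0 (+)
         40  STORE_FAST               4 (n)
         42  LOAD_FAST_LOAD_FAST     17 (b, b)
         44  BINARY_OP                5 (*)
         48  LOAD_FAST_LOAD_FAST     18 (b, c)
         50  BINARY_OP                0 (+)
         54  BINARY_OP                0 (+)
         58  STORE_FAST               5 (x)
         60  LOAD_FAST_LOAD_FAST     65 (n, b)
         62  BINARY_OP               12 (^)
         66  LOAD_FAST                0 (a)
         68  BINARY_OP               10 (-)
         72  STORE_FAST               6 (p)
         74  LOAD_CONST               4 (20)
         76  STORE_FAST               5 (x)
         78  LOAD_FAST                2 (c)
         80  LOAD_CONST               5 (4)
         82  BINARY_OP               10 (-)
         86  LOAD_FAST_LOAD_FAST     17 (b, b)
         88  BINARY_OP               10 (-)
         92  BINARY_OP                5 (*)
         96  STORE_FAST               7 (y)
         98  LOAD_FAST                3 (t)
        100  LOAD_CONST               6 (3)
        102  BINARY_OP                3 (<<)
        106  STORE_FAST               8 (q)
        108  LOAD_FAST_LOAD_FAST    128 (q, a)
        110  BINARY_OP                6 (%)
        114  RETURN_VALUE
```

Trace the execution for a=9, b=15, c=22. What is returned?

LOAD_FAST b → push 15. Stack: [15]
LOAD_CONST → push 10. Stack: [15, 10]
BINARY_OP // → 15 // 10 = 1. Stack: [1]
STORE_FAST t → t=1. Stack: []
LOAD_FAST t → push 1. Stack: [1]
LOAD_CONST → push 9. Stack: [1, 9]
BINARY_OP - → 1 - 9 = -8. Stack: [-8]
LOAD_CONST → push 2. Stack: [-8, 2]
BINARY_OP + → -8 + 2 = -6. Stack: [-6]
STORE_FAST t → t=-6. Stack: []
LOAD_FAST_LOAD_FAST a,b → push 9,15. Stack: [9, 15]
BINARY_OP - → 9 - 15 = -6. Stack: [-6]
LOAD_FAST c → push 22. Stack: [-6, 22]
BINARY_OP + → -6 + 22 = 16. Stack: [16]
STORE_FAST n → n=16. Stack: []
LOAD_FAST_LOAD_FAST b,b → push 15,15. Stack: [15, 15]
BINARY_OP * → 15 * 15 = 225. Stack: [225]
LOAD_FAST_LOAD_FAST b,c → push 15,22. Stack: [225, 15, 22]
BINARY_OP + → 15 + 22 = 37. Stack: [225, 37]
BINARY_OP + → 225 + 37 = 262. Stack: [262]
STORE_FAST x → x=262. Stack: []
LOAD_FAST_LOAD_FAST n,b → push 16,15. Stack: [16, 15]
BINARY_OP ^ → 16 ^ 15 = 31. Stack: [31]
LOAD_FAST a → push 9. Stack: [31, 9]
BINARY_OP - → 31 - 9 = 22. Stack: [22]
STORE_FAST p → p=22. Stack: []
LOAD_CONST → push 20. Stack: [20]
STORE_FAST x → x=20. Stack: []
LOAD_FAST c → push 22. Stack: [22]
LOAD_CONST → push 4. Stack: [22, 4]
BINARY_OP - → 22 - 4 = 18. Stack: [18]
LOAD_FAST_LOAD_FAST b,b → push 15,15. Stack: [18, 15, 15]
BINARY_OP - → 15 - 15 = 0. Stack: [18, 0]
BINARY_OP * → 18 * 0 = 0. Stack: [0]
STORE_FAST y → y=0. Stack: []
LOAD_FAST t → push -6. Stack: [-6]
LOAD_CONST → push 3. Stack: [-6, 3]
BINARY_OP << → -6 << 3 = -48. Stack: [-48]
STORE_FAST q → q=-48. Stack: []
LOAD_FAST_LOAD_FAST q,a → push -48,9. Stack: [-48, 9]
BINARY_OP % → -48 % 9 = 6. Stack: [6]
RETURN_VALUE → return 6.

6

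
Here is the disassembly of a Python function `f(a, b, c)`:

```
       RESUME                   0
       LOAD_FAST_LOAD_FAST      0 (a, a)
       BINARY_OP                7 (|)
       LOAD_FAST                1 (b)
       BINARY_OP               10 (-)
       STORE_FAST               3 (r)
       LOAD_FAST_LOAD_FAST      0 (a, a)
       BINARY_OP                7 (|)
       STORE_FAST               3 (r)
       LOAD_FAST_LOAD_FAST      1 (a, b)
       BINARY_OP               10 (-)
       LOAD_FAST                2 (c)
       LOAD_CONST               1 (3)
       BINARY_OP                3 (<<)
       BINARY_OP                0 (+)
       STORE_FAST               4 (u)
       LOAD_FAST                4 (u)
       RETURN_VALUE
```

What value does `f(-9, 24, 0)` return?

LOAD_FAST_LOAD_FAST a,a → push -9,-9. Stack: [-9, -9]
BINARY_OP | → -9 | -9 = -9. Stack: [-9]
LOAD_FAST b → push 24. Stack: [-9, 24]
BINARY_OP - → -9 - 24 = -33. Stack: [-33]
STORE_FAST r → r=-33. Stack: []
LOAD_FAST_LOAD_FAST a,a → push -9,-9. Stack: [-9, -9]
BINARY_OP | → -9 | -9 = -9. Stack: [-9]
STORE_FAST r → r=-9. Stack: []
LOAD_FAST_LOAD_FAST a,b → push -9,24. Stack: [-9, 24]
BINARY_OP - → -9 - 24 = -33. Stack: [-33]
LOAD_FAST c → push 0. Stack: [-33, 0]
LOAD_CONST → push 3. Stack: [-33, 0, 3]
BINARY_OP << → 0 << 3 = 0. Stack: [-33, 0]
BINARY_OP + → -33 + 0 = -33. Stack: [-33]
STORE_FAST u → u=-33. Stack: []
LOAD_FAST u → push -33. Stack: [-33]
RETURN_VALUE → return -33.

-33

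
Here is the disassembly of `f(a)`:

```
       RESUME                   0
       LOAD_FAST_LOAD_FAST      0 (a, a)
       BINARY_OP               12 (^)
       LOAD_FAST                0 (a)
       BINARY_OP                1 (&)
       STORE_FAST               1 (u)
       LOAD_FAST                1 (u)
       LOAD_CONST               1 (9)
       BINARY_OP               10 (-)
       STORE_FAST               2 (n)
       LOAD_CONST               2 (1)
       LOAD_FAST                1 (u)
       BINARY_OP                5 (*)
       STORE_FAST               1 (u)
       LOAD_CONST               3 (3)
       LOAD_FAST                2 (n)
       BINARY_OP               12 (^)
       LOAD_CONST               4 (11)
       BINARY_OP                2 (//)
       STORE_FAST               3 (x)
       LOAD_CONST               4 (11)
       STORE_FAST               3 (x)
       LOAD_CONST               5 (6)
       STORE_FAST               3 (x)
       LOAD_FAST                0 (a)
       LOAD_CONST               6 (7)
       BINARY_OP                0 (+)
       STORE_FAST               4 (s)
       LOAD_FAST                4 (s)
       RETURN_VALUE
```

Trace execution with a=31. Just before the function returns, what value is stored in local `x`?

LOAD_FAST_LOAD_FAST a,a → push 31,31. Stack: [31, 31]
BINARY_OP ^ → 31 ^ 31 = 0. Stack: [0]
LOAD_FAST a → push 31. Stack: [0, 31]
BINARY_OP & → 0 & 31 = 0. Stack: [0]
STORE_FAST u → u=0. Stack: []
LOAD_FAST u → push 0. Stack: [0]
LOAD_CONST → push 9. Stack: [0, 9]
BINARY_OP - → 0 - 9 = -9. Stack: [-9]
STORE_FAST n → n=-9. Stack: []
LOAD_CONST → push 1. Stack: [1]
LOAD_FAST u → push 0. Stack: [1, 0]
BINARY_OP * → 1 * 0 = 0. Stack: [0]
STORE_FAST u → u=0. Stack: []
LOAD_CONST → push 3. Stack: [3]
LOAD_FAST n → push -9. Stack: [3, -9]
BINARY_OP ^ → 3 ^ -9 = -12. Stack: [-12]
LOAD_CONST → push 11. Stack: [-12, 11]
BINARY_OP // → -12 // 11 = -2. Stack: [-2]
STORE_FAST x → x=-2. Stack: []
LOAD_CONST → push 11. Stack: [11]
STORE_FAST x → x=11. Stack: []
LOAD_CONST → push 6. Stack: [6]
STORE_FAST x → x=6. Stack: []
LOAD_FAST a → push 31. Stack: [31]
LOAD_CONST → push 7. Stack: [31, 7]
BINARY_OP + → 31 + 7 = 38. Stack: [38]
STORE_FAST s → s=38. Stack: []
LOAD_FAST s → push 38. Stack: [38]
RETURN_VALUE → return 38.

6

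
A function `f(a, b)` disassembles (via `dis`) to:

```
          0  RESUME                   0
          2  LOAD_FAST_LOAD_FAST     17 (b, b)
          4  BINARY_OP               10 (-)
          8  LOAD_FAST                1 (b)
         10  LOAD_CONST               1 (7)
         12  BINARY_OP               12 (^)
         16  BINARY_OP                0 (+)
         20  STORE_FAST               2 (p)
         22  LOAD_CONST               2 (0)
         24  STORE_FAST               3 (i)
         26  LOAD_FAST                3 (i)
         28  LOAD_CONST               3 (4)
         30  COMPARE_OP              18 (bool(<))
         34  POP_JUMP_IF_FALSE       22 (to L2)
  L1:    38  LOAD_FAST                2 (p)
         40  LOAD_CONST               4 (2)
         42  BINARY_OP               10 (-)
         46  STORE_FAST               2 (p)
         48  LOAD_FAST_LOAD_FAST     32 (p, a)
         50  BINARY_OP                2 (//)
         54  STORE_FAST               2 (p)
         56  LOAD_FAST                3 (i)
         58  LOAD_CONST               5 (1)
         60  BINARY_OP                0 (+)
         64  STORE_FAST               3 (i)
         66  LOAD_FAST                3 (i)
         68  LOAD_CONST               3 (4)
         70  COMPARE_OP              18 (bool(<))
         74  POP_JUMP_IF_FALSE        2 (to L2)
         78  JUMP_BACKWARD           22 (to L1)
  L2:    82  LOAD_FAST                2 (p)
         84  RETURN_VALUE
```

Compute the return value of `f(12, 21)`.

-1

LOAD_FAST_LOAD_FAST b,b → push 21,21
BINARY_OP - → 21 - 21 = 0
LOAD_FAST b → push 21
LOAD_CONST → push 7
BINARY_OP ^ → 21 ^ 7 = 18
BINARY_OP + → 0 + 18 = 18
STORE_FAST p → p=18
LOAD_CONST → push 0
STORE_FAST i → i=0
LOAD_FAST i → push 0
LOAD_CONST → push 4
COMPARE_OP bool(<) → 0 vs 4 = True
POP_JUMP_IF_FALSE → pop True; no jump
LOAD_FAST p → push 18
LOAD_CONST → push 2
BINARY_OP - → 18 - 2 = 16
STORE_FAST p → p=16
LOAD_FAST_LOAD_FAST p,a → push 16,12
BINARY_OP // → 16 // 12 = 1
STORE_FAST p → p=1
LOAD_FAST i → push 0
LOAD_CONST → push 1
BINARY_OP + → 0 + 1 = 1
STORE_FAST i → i=1
LOAD_FAST i → push 1
LOAD_CONST → push 4
COMPARE_OP bool(<) → 1 vs 4 = True
POP_JUMP_IF_FALSE → pop True; no jump
LOAD_FAST p → push 1
LOAD_CONST → push 2
BINARY_OP - → 1 - 2 = -1
STORE_FAST p → p=-1
LOAD_FAST_LOAD_FAST p,a → push -1,12
BINARY_OP // → -1 // 12 = -1
STORE_FAST p → p=-1
LOAD_FAST i → push 1
LOAD_CONST → push 1
BINARY_OP + → 1 + 1 = 2
STORE_FAST i → i=2
LOAD_FAST i → push 2
LOAD_CONST → push 4
COMPARE_OP bool(<) → 2 vs 4 = True
POP_JUMP_IF_FALSE → pop True; no jump
LOAD_FAST p → push -1
LOAD_CONST → push 2
BINARY_OP - → -1 - 2 = -3
STORE_FAST p → p=-3
LOAD_FAST_LOAD_FAST p,a → push -3,12
BINARY_OP // → -3 // 12 = -1
STORE_FAST p → p=-1
LOAD_FAST i → push 2
LOAD_CONST → push 1
BINARY_OP + → 2 + 1 = 3
STORE_FAST i → i=3
LOAD_FAST i → push 3
LOAD_CONST → push 4
COMPARE_OP bool(<) → 3 vs 4 = True
POP_JUMP_IF_FALSE → pop True; no jump
LOAD_FAST p → push -1
LOAD_CONST → push 2
BINARY_OP - → -1 - 2 = -3
STORE_FAST p → p=-3
LOAD_FAST_LOAD_FAST p,a → push -3,12
BINARY_OP // → -3 // 12 = -1
STORE_FAST p → p=-1
LOAD_FAST i → push 3
LOAD_CONST → push 1
BINARY_OP + → 3 + 1 = 4
STORE_FAST i → i=4
LOAD_FAST i → push 4
LOAD_CONST → push 4
COMPARE_OP bool(<) → 4 vs 4 = False
POP_JUMP_IF_FALSE → pop False; jump
LOAD_FAST p → push -1
RETURN_VALUE → return -1.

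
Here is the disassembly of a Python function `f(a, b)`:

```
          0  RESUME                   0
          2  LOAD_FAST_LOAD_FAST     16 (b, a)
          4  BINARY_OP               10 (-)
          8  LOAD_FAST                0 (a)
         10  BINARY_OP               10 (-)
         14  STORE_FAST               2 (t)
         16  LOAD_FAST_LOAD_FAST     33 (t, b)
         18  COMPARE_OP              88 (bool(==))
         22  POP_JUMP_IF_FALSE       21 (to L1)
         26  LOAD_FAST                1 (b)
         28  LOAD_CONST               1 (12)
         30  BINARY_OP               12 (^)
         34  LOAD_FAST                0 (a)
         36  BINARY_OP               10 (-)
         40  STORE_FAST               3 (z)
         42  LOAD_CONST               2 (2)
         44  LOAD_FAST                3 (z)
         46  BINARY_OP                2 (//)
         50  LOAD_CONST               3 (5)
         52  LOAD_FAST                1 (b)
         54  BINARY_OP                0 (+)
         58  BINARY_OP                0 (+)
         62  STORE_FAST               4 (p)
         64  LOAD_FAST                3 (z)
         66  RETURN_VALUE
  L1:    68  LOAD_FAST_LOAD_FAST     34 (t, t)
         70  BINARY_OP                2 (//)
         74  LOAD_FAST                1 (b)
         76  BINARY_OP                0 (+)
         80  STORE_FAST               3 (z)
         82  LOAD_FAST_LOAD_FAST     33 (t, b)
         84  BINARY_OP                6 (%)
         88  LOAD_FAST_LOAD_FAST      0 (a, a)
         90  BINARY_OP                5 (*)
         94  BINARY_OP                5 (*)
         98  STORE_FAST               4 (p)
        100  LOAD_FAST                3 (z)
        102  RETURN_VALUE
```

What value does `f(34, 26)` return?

27

LOAD_FAST_LOAD_FAST b,a → push 26,34. Stack: [26, 34]
BINARY_OP - → 26 - 34 = -8. Stack: [-8]
LOAD_FAST a → push 34. Stack: [-8, 34]
BINARY_OP - → -8 - 34 = -42. Stack: [-42]
STORE_FAST t → t=-42. Stack: []
LOAD_FAST_LOAD_FAST t,b → push -42,26. Stack: [-42, 26]
COMPARE_OP bool(==) → -42 vs 26 = False. Stack: [False]
POP_JUMP_IF_FALSE → pop False; jump. Stack: []
LOAD_FAST_LOAD_FAST t,t → push -42,-42. Stack: [-42, -42]
BINARY_OP // → -42 // -42 = 1. Stack: [1]
LOAD_FAST b → push 26. Stack: [1, 26]
BINARY_OP + → 1 + 26 = 27. Stack: [27]
STORE_FAST z → z=27. Stack: []
LOAD_FAST_LOAD_FAST t,b → push -42,26. Stack: [-42, 26]
BINARY_OP % → -42 % 26 = 10. Stack: [10]
LOAD_FAST_LOAD_FAST a,a → push 34,34. Stack: [10, 34, 34]
BINARY_OP * → 34 * 34 = 1156. Stack: [10, 1156]
BINARY_OP * → 10 * 1156 = 11560. Stack: [11560]
STORE_FAST p → p=11560. Stack: []
LOAD_FAST z → push 27. Stack: [27]
RETURN_VALUE → return 27.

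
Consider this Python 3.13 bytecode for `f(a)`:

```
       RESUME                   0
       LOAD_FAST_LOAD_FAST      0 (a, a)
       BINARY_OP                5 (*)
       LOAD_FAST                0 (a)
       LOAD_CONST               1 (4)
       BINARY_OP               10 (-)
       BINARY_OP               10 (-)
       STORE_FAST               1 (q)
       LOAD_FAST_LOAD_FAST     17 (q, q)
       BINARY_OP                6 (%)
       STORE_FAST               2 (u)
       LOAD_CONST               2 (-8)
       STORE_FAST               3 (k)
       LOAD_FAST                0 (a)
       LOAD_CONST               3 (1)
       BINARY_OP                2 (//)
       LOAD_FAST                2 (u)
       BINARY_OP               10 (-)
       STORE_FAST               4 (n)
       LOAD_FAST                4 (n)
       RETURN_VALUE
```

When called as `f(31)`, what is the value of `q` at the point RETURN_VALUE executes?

LOAD_FAST_LOAD_FAST a,a → push 31,31. Stack: [31, 31]
BINARY_OP * → 31 * 31 = 961. Stack: [961]
LOAD_FAST a → push 31. Stack: [961, 31]
LOAD_CONST → push 4. Stack: [961, 31, 4]
BINARY_OP - → 31 - 4 = 27. Stack: [961, 27]
BINARY_OP - → 961 - 27 = 934. Stack: [934]
STORE_FAST q → q=934. Stack: []
LOAD_FAST_LOAD_FAST q,q → push 934,934. Stack: [934, 934]
BINARY_OP % → 934 % 934 = 0. Stack: [0]
STORE_FAST u → u=0. Stack: []
LOAD_CONST → push -8. Stack: [-8]
STORE_FAST k → k=-8. Stack: []
LOAD_FAST a → push 31. Stack: [31]
LOAD_CONST → push 1. Stack: [31, 1]
BINARY_OP // → 31 // 1 = 31. Stack: [31]
LOAD_FAST u → push 0. Stack: [31, 0]
BINARY_OP - → 31 - 0 = 31. Stack: [31]
STORE_FAST n → n=31. Stack: []
LOAD_FAST n → push 31. Stack: [31]
RETURN_VALUE → return 31.

934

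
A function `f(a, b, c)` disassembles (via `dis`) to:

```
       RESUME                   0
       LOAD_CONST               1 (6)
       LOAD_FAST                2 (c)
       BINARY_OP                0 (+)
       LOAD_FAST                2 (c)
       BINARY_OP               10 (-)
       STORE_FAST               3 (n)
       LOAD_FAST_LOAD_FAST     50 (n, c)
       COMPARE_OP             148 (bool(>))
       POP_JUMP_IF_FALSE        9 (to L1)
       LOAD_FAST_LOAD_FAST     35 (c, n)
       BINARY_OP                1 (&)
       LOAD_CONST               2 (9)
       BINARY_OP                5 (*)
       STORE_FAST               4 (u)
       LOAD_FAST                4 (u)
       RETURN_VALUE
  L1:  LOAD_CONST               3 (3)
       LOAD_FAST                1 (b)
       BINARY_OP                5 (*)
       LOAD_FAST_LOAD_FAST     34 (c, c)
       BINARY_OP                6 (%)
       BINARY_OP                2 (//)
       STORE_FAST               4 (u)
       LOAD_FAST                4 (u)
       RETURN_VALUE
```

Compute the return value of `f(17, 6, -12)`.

36

LOAD_CONST → push 6. Stack: [6]
LOAD_FAST c → push -12. Stack: [6, -12]
BINARY_OP + → 6 + -12 = -6. Stack: [-6]
LOAD_FAST c → push -12. Stack: [-6, -12]
BINARY_OP - → -6 - -12 = 6. Stack: [6]
STORE_FAST n → n=6. Stack: []
LOAD_FAST_LOAD_FAST n,c → push 6,-12. Stack: [6, -12]
COMPARE_OP bool(>) → 6 vs -12 = True. Stack: [True]
POP_JUMP_IF_FALSE → pop True; no jump. Stack: []
LOAD_FAST_LOAD_FAST c,n → push -12,6. Stack: [-12, 6]
BINARY_OP & → -12 & 6 = 4. Stack: [4]
LOAD_CONST → push 9. Stack: [4, 9]
BINARY_OP * → 4 * 9 = 36. Stack: [36]
STORE_FAST u → u=36. Stack: []
LOAD_FAST u → push 36. Stack: [36]
RETURN_VALUE → return 36.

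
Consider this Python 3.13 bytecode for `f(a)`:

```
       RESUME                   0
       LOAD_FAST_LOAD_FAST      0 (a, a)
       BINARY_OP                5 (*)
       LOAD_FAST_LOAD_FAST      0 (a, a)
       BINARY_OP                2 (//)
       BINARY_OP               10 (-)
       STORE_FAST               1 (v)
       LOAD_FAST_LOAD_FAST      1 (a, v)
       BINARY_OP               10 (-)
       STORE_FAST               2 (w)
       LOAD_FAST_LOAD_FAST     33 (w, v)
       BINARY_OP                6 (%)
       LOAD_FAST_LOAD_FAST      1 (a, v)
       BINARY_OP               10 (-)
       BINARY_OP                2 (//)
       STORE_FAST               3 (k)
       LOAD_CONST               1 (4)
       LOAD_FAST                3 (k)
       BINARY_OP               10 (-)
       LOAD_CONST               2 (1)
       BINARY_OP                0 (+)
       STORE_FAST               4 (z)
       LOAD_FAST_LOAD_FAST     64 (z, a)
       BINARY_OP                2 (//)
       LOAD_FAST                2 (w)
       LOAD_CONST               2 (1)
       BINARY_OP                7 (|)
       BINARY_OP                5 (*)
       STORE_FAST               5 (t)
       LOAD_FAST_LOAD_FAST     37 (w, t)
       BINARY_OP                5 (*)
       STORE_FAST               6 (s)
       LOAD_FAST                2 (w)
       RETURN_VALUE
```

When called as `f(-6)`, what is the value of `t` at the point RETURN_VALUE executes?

LOAD_FAST_LOAD_FAST a,a → push -6,-6. Stack: [-6, -6]
BINARY_OP * → -6 * -6 = 36. Stack: [36]
LOAD_FAST_LOAD_FAST a,a → push -6,-6. Stack: [36, -6, -6]
BINARY_OP // → -6 // -6 = 1. Stack: [36, 1]
BINARY_OP - → 36 - 1 = 35. Stack: [35]
STORE_FAST v → v=35. Stack: []
LOAD_FAST_LOAD_FAST a,v → push -6,35. Stack: [-6, 35]
BINARY_OP - → -6 - 35 = -41. Stack: [-41]
STORE_FAST w → w=-41. Stack: []
LOAD_FAST_LOAD_FAST w,v → push -41,35. Stack: [-41, 35]
BINARY_OP % → -41 % 35 = 29. Stack: [29]
LOAD_FAST_LOAD_FAST a,v → push -6,35. Stack: [29, -6, 35]
BINARY_OP - → -6 - 35 = -41. Stack: [29, -41]
BINARY_OP // → 29 // -41 = -1. Stack: [-1]
STORE_FAST k → k=-1. Stack: []
LOAD_CONST → push 4. Stack: [4]
LOAD_FAST k → push -1. Stack: [4, -1]
BINARY_OP - → 4 - -1 = 5. Stack: [5]
LOAD_CONST → push 1. Stack: [5, 1]
BINARY_OP + → 5 + 1 = 6. Stack: [6]
STORE_FAST z → z=6. Stack: []
LOAD_FAST_LOAD_FAST z,a → push 6,-6. Stack: [6, -6]
BINARY_OP // → 6 // -6 = -1. Stack: [-1]
LOAD_FAST w → push -41. Stack: [-1, -41]
LOAD_CONST → push 1. Stack: [-1, -41, 1]
BINARY_OP | → -41 | 1 = -41. Stack: [-1, -41]
BINARY_OP * → -1 * -41 = 41. Stack: [41]
STORE_FAST t → t=41. Stack: []
LOAD_FAST_LOAD_FAST w,t → push -41,41. Stack: [-41, 41]
BINARY_OP * → -41 * 41 = -1681. Stack: [-1681]
STORE_FAST s → s=-1681. Stack: []
LOAD_FAST w → push -41. Stack: [-41]
RETURN_VALUE → return -41.

41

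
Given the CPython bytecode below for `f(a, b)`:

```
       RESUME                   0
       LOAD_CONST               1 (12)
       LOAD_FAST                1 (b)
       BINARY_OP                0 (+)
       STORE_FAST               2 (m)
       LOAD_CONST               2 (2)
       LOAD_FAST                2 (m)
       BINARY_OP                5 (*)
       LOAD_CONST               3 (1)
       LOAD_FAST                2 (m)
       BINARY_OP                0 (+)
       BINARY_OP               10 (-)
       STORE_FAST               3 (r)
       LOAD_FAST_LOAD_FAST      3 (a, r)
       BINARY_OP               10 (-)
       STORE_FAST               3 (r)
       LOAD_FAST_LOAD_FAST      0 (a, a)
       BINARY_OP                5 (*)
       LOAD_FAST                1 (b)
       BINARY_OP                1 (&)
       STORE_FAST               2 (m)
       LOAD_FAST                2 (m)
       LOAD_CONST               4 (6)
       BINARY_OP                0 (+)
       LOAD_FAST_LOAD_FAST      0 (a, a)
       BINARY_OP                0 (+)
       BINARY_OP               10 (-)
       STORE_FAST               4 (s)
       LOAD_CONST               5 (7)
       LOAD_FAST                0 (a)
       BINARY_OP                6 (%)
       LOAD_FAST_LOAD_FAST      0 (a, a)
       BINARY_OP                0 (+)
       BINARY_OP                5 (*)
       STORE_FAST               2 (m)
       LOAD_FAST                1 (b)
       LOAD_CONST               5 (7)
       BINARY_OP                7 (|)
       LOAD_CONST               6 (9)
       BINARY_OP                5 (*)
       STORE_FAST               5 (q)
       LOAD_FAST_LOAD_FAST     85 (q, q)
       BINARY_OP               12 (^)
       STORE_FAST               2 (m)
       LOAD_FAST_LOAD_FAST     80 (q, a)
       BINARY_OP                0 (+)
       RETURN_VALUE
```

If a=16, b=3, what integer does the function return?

LOAD_CONST → push 12. Stack: [12]
LOAD_FAST b → push 3. Stack: [12, 3]
BINARY_OP + → 12 + 3 = 15. Stack: [15]
STORE_FAST m → m=15. Stack: []
LOAD_CONST → push 2. Stack: [2]
LOAD_FAST m → push 15. Stack: [2, 15]
BINARY_OP * → 2 * 15 = 30. Stack: [30]
LOAD_CONST → push 1. Stack: [30, 1]
LOAD_FAST m → push 15. Stack: [30, 1, 15]
BINARY_OP + → 1 + 15 = 16. Stack: [30, 16]
BINARY_OP - → 30 - 16 = 14. Stack: [14]
STORE_FAST r → r=14. Stack: []
LOAD_FAST_LOAD_FAST a,r → push 16,14. Stack: [16, 14]
BINARY_OP - → 16 - 14 = 2. Stack: [2]
STORE_FAST r → r=2. Stack: []
LOAD_FAST_LOAD_FAST a,a → push 16,16. Stack: [16, 16]
BINARY_OP * → 16 * 16 = 256. Stack: [256]
LOAD_FAST b → push 3. Stack: [256, 3]
BINARY_OP & → 256 & 3 = 0. Stack: [0]
STORE_FAST m → m=0. Stack: []
LOAD_FAST m → push 0. Stack: [0]
LOAD_CONST → push 6. Stack: [0, 6]
BINARY_OP + → 0 + 6 = 6. Stack: [6]
LOAD_FAST_LOAD_FAST a,a → push 16,16. Stack: [6, 16, 16]
BINARY_OP + → 16 + 16 = 32. Stack: [6, 32]
BINARY_OP - → 6 - 32 = -26. Stack: [-26]
STORE_FAST s → s=-26. Stack: []
LOAD_CONST → push 7. Stack: [7]
LOAD_FAST a → push 16. Stack: [7, 16]
BINARY_OP % → 7 % 16 = 7. Stack: [7]
LOAD_FAST_LOAD_FAST a,a → push 16,16. Stack: [7, 16, 16]
BINARY_OP + → 16 + 16 = 32. Stack: [7, 32]
BINARY_OP * → 7 * 32 = 224. Stack: [224]
STORE_FAST m → m=224. Stack: []
LOAD_FAST b → push 3. Stack: [3]
LOAD_CONST → push 7. Stack: [3, 7]
BINARY_OP | → 3 | 7 = 7. Stack: [7]
LOAD_CONST → push 9. Stack: [7, 9]
BINARY_OP * → 7 * 9 = 63. Stack: [63]
STORE_FAST q → q=63. Stack: []
LOAD_FAST_LOAD_FAST q,q → push 63,63. Stack: [63, 63]
BINARY_OP ^ → 63 ^ 63 = 0. Stack: [0]
STORE_FAST m → m=0. Stack: []
LOAD_FAST_LOAD_FAST q,a → push 63,16. Stack: [63, 16]
BINARY_OP + → 63 + 16 = 79. Stack: [79]
RETURN_VALUE → return 79.

79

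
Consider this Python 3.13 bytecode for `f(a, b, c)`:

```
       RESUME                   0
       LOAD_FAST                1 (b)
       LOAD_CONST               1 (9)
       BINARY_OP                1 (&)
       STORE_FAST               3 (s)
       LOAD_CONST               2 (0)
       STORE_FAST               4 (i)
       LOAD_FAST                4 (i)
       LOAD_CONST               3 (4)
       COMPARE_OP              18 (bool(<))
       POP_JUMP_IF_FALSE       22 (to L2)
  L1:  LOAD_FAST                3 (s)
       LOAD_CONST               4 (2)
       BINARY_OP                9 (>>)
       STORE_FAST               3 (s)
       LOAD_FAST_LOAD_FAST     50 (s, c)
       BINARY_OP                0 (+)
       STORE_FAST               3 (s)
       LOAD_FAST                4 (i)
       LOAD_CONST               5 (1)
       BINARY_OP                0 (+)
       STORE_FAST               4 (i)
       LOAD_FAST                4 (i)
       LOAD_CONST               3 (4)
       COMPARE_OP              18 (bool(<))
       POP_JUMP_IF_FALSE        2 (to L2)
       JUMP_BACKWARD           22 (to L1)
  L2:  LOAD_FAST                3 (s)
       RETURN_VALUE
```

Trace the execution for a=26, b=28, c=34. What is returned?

45

LOAD_FAST b → push 28
LOAD_CONST → push 9
BINARY_OP & → 28 & 9 = 8
STORE_FAST s → s=8
LOAD_CONST → push 0
STORE_FAST i → i=0
LOAD_FAST i → push 0
LOAD_CONST → push 4
COMPARE_OP bool(<) → 0 vs 4 = True
POP_JUMP_IF_FALSE → pop True; no jump
LOAD_FAST s → push 8
LOAD_CONST → push 2
BINARY_OP >> → 8 >> 2 = 2
STORE_FAST s → s=2
LOAD_FAST_LOAD_FAST s,c → push 2,34
BINARY_OP + → 2 + 34 = 36
STORE_FAST s → s=36
LOAD_FAST i → push 0
LOAD_CONST → push 1
BINARY_OP + → 0 + 1 = 1
STORE_FAST i → i=1
LOAD_FAST i → push 1
LOAD_CONST → push 4
COMPARE_OP bool(<) → 1 vs 4 = True
POP_JUMP_IF_FALSE → pop True; no jump
LOAD_FAST s → push 36
LOAD_CONST → push 2
BINARY_OP >> → 36 >> 2 = 9
STORE_FAST s → s=9
LOAD_FAST_LOAD_FAST s,c → push 9,34
BINARY_OP + → 9 + 34 = 43
STORE_FAST s → s=43
LOAD_FAST i → push 1
LOAD_CONST → push 1
BINARY_OP + → 1 + 1 = 2
STORE_FAST i → i=2
LOAD_FAST i → push 2
LOAD_CONST → push 4
COMPARE_OP bool(<) → 2 vs 4 = True
POP_JUMP_IF_FALSE → pop True; no jump
LOAD_FAST s → push 43
LOAD_CONST → push 2
BINARY_OP >> → 43 >> 2 = 10
STORE_FAST s → s=10
LOAD_FAST_LOAD_FAST s,c → push 10,34
BINARY_OP + → 10 + 34 = 44
STORE_FAST s → s=44
LOAD_FAST i → push 2
LOAD_CONST → push 1
BINARY_OP + → 2 + 1 = 3
STORE_FAST i → i=3
LOAD_FAST i → push 3
LOAD_CONST → push 4
COMPARE_OP bool(<) → 3 vs 4 = True
POP_JUMP_IF_FALSE → pop True; no jump
LOAD_FAST s → push 44
LOAD_CONST → push 2
BINARY_OP >> → 44 >> 2 = 11
STORE_FAST s → s=11
LOAD_FAST_LOAD_FAST s,c → push 11,34
BINARY_OP + → 11 + 34 = 45
STORE_FAST s → s=45
LOAD_FAST i → push 3
LOAD_CONST → push 1
BINARY_OP + → 3 + 1 = 4
STORE_FAST i → i=4
LOAD_FAST i → push 4
LOAD_CONST → push 4
COMPARE_OP bool(<) → 4 vs 4 = False
POP_JUMP_IF_FALSE → pop False; jump
LOAD_FAST s → push 45
RETURN_VALUE → return 45.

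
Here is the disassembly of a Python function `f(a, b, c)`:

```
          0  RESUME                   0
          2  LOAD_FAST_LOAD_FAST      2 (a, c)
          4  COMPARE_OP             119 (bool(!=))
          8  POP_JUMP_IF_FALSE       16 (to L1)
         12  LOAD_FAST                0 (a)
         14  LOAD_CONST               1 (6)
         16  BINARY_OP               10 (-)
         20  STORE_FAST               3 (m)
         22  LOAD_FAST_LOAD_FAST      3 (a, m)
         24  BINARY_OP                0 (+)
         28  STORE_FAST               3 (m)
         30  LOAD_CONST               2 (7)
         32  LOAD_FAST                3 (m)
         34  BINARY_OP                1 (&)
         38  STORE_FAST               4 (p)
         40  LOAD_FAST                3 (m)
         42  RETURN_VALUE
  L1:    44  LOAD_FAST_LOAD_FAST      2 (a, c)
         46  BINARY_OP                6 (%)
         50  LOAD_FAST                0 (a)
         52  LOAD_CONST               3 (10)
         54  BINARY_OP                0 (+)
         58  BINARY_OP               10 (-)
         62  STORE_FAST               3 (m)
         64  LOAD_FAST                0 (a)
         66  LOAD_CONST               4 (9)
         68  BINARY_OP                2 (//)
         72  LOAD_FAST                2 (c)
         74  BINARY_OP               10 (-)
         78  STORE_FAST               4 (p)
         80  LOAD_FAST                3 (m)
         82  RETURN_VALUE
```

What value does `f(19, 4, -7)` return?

LOAD_FAST_LOAD_FAST a,c → push 19,-7. Stack: [19, -7]
COMPARE_OP bool(!=) → 19 vs -7 = True. Stack: [True]
POP_JUMP_IF_FALSE → pop True; no jump. Stack: []
LOAD_FAST a → push 19. Stack: [19]
LOAD_CONST → push 6. Stack: [19, 6]
BINARY_OP - → 19 - 6 = 13. Stack: [13]
STORE_FAST m → m=13. Stack: []
LOAD_FAST_LOAD_FAST a,m → push 19,13. Stack: [19, 13]
BINARY_OP + → 19 + 13 = 32. Stack: [32]
STORE_FAST m → m=32. Stack: []
LOAD_CONST → push 7. Stack: [7]
LOAD_FAST m → push 32. Stack: [7, 32]
BINARY_OP & → 7 & 32 = 0. Stack: [0]
STORE_FAST p → p=0. Stack: []
LOAD_FAST m → push 32. Stack: [32]
RETURN_VALUE → return 32.

32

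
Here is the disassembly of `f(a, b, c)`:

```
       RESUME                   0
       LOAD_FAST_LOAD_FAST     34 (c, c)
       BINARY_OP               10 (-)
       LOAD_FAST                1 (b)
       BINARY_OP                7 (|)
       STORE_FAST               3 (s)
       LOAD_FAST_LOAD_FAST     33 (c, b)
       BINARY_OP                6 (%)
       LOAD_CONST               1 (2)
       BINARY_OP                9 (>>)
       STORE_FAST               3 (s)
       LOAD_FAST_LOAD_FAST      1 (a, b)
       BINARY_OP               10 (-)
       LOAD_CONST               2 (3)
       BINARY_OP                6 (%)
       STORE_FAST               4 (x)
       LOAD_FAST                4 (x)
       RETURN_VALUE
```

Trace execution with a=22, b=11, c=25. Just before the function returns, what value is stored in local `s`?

LOAD_FAST_LOAD_FAST c,c → push 25,25. Stack: [25, 25]
BINARY_OP - → 25 - 25 = 0. Stack: [0]
LOAD_FAST b → push 11. Stack: [0, 11]
BINARY_OP | → 0 | 11 = 11. Stack: [11]
STORE_FAST s → s=11. Stack: []
LOAD_FAST_LOAD_FAST c,b → push 25,11. Stack: [25, 11]
BINARY_OP % → 25 % 11 = 3. Stack: [3]
LOAD_CONST → push 2. Stack: [3, 2]
BINARY_OP >> → 3 >> 2 = 0. Stack: [0]
STORE_FAST s → s=0. Stack: []
LOAD_FAST_LOAD_FAST a,b → push 22,11. Stack: [22, 11]
BINARY_OP - → 22 - 11 = 11. Stack: [11]
LOAD_CONST → push 3. Stack: [11, 3]
BINARY_OP % → 11 % 3 = 2. Stack: [2]
STORE_FAST x → x=2. Stack: []
LOAD_FAST x → push 2. Stack: [2]
RETURN_VALUE → return 2.

0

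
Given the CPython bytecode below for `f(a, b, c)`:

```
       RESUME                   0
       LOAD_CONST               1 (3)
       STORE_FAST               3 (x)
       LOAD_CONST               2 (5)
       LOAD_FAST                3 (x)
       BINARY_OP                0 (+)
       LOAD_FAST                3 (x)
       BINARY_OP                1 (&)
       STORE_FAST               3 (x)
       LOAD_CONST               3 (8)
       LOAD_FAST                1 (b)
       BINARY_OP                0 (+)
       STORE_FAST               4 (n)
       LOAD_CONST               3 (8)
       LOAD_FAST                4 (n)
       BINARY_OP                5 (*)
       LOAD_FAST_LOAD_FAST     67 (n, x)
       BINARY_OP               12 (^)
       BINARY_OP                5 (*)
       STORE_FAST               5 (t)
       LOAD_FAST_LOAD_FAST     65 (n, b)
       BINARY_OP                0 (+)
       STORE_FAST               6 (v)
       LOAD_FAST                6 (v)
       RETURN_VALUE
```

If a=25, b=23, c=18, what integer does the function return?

LOAD_CONST → push 3. Stack: [3]
STORE_FAST x → x=3. Stack: []
LOAD_CONST → push 5. Stack: [5]
LOAD_FAST x → push 3. Stack: [5, 3]
BINARY_OP + → 5 + 3 = 8. Stack: [8]
LOAD_FAST x → push 3. Stack: [8, 3]
BINARY_OP & → 8 & 3 = 0. Stack: [0]
STORE_FAST x → x=0. Stack: []
LOAD_CONST → push 8. Stack: [8]
LOAD_FAST b → push 23. Stack: [8, 23]
BINARY_OP + → 8 + 23 = 31. Stack: [31]
STORE_FAST n → n=31. Stack: []
LOAD_CONST → push 8. Stack: [8]
LOAD_FAST n → push 31. Stack: [8, 31]
BINARY_OP * → 8 * 31 = 248. Stack: [248]
LOAD_FAST_LOAD_FAST n,x → push 31,0. Stack: [248, 31, 0]
BINARY_OP ^ → 31 ^ 0 = 31. Stack: [248, 31]
BINARY_OP * → 248 * 31 = 7688. Stack: [7688]
STORE_FAST t → t=7688. Stack: []
LOAD_FAST_LOAD_FAST n,b → push 31,23. Stack: [31, 23]
BINARY_OP + → 31 + 23 = 54. Stack: [54]
STORE_FAST v → v=54. Stack: []
LOAD_FAST v → push 54. Stack: [54]
RETURN_VALUE → return 54.

54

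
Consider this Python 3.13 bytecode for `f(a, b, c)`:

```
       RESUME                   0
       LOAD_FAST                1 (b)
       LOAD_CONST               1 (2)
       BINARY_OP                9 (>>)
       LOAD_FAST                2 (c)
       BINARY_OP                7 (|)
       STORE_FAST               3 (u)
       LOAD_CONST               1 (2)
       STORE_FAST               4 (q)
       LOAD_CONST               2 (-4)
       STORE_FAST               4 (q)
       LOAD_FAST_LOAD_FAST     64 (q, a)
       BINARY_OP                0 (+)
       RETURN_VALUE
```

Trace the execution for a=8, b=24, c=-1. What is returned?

4

LOAD_FAST b → push 24. Stack: [24]
LOAD_CONST → push 2. Stack: [24, 2]
BINARY_OP >> → 24 >> 2 = 6. Stack: [6]
LOAD_FAST c → push -1. Stack: [6, -1]
BINARY_OP | → 6 | -1 = -1. Stack: [-1]
STORE_FAST u → u=-1. Stack: []
LOAD_CONST → push 2. Stack: [2]
STORE_FAST q → q=2. Stack: []
LOAD_CONST → push -4. Stack: [-4]
STORE_FAST q → q=-4. Stack: []
LOAD_FAST_LOAD_FAST q,a → push -4,8. Stack: [-4, 8]
BINARY_OP + → -4 + 8 = 4. Stack: [4]
RETURN_VALUE → return 4.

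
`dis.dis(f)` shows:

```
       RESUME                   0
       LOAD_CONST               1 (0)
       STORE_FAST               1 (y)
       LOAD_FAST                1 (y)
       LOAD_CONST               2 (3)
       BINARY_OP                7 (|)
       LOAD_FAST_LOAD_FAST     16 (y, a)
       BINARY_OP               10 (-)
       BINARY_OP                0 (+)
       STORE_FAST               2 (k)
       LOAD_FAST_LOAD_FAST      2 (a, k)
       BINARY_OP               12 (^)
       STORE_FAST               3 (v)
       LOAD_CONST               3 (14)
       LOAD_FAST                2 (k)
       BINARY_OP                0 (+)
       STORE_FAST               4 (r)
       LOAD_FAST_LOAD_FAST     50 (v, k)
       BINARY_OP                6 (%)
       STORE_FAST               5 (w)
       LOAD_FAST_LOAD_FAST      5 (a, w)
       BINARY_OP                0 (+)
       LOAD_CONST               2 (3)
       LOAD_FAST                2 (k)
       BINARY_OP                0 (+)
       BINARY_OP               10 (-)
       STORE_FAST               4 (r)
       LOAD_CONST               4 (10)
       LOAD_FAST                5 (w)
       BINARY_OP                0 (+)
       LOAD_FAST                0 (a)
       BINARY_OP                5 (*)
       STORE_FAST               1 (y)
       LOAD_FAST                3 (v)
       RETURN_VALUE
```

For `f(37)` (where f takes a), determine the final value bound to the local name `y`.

185

LOAD_CONST → push 0. Stack: [0]
STORE_FAST y → y=0. Stack: []
LOAD_FAST y → push 0. Stack: [0]
LOAD_CONST → push 3. Stack: [0, 3]
BINARY_OP | → 0 | 3 = 3. Stack: [3]
LOAD_FAST_LOAD_FAST y,a → push 0,37. Stack: [3, 0, 37]
BINARY_OP - → 0 - 37 = -37. Stack: [3, -37]
BINARY_OP + → 3 + -37 = -34. Stack: [-34]
STORE_FAST k → k=-34. Stack: []
LOAD_FAST_LOAD_FAST a,k → push 37,-34. Stack: [37, -34]
BINARY_OP ^ → 37 ^ -34 = -5. Stack: [-5]
STORE_FAST v → v=-5. Stack: []
LOAD_CONST → push 14. Stack: [14]
LOAD_FAST k → push -34. Stack: [14, -34]
BINARY_OP + → 14 + -34 = -20. Stack: [-20]
STORE_FAST r → r=-20. Stack: []
LOAD_FAST_LOAD_FAST v,k → push -5,-34. Stack: [-5, -34]
BINARY_OP % → -5 % -34 = -5. Stack: [-5]
STORE_FAST w → w=-5. Stack: []
LOAD_FAST_LOAD_FAST a,w → push 37,-5. Stack: [37, -5]
BINARY_OP + → 37 + -5 = 32. Stack: [32]
LOAD_CONST → push 3. Stack: [32, 3]
LOAD_FAST k → push -34. Stack: [32, 3, -34]
BINARY_OP + → 3 + -34 = -31. Stack: [32, -31]
BINARY_OP - → 32 - -31 = 63. Stack: [63]
STORE_FAST r → r=63. Stack: []
LOAD_CONST → push 10. Stack: [10]
LOAD_FAST w → push -5. Stack: [10, -5]
BINARY_OP + → 10 + -5 = 5. Stack: [5]
LOAD_FAST a → push 37. Stack: [5, 37]
BINARY_OP * → 5 * 37 = 185. Stack: [185]
STORE_FAST y → y=185. Stack: []
LOAD_FAST v → push -5. Stack: [-5]
RETURN_VALUE → return -5.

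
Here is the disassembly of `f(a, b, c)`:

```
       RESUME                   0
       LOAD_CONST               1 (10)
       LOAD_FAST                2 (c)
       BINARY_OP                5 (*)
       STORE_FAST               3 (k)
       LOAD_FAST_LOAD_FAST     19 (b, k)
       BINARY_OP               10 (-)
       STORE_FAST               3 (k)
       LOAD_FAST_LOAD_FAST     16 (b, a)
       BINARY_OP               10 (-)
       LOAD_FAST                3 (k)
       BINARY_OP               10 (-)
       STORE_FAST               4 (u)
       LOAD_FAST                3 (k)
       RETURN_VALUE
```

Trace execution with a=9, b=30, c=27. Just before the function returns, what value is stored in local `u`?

LOAD_CONST → push 10. Stack: [10]
LOAD_FAST c → push 27. Stack: [10, 27]
BINARY_OP * → 10 * 27 = 270. Stack: [270]
STORE_FAST k → k=270. Stack: []
LOAD_FAST_LOAD_FAST b,k → push 30,270. Stack: [30, 270]
BINARY_OP - → 30 - 270 = -240. Stack: [-240]
STORE_FAST k → k=-240. Stack: []
LOAD_FAST_LOAD_FAST b,a → push 30,9. Stack: [30, 9]
BINARY_OP - → 30 - 9 = 21. Stack: [21]
LOAD_FAST k → push -240. Stack: [21, -240]
BINARY_OP - → 21 - -240 = 261. Stack: [261]
STORE_FAST u → u=261. Stack: []
LOAD_FAST k → push -240. Stack: [-240]
RETURN_VALUE → return -240.

261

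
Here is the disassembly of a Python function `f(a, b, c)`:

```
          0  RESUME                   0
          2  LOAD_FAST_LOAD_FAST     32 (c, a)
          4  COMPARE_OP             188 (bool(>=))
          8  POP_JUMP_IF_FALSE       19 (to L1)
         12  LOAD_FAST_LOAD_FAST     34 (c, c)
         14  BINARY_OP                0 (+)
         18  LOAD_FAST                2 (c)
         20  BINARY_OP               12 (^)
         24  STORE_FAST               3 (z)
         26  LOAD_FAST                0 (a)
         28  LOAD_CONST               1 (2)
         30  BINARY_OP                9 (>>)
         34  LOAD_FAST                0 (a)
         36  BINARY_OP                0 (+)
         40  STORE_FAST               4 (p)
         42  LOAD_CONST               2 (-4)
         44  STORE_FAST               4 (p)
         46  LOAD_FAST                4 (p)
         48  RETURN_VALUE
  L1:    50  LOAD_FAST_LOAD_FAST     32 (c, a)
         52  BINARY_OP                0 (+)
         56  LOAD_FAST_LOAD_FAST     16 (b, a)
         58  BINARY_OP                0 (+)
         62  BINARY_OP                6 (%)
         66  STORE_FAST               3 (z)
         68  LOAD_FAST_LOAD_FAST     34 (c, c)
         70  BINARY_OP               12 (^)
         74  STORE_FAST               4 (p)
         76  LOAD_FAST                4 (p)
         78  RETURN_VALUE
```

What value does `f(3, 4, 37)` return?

LOAD_FAST_LOAD_FAST c,a → push 37,3. Stack: [37, 3]
COMPARE_OP bool(>=) → 37 vs 3 = True. Stack: [True]
POP_JUMP_IF_FALSE → pop True; no jump. Stack: []
LOAD_FAST_LOAD_FAST c,c → push 37,37. Stack: [37, 37]
BINARY_OP + → 37 + 37 = 74. Stack: [74]
LOAD_FAST c → push 37. Stack: [74, 37]
BINARY_OP ^ → 74 ^ 37 = 111. Stack: [111]
STORE_FAST z → z=111. Stack: []
LOAD_FAST a → push 3. Stack: [3]
LOAD_CONST → push 2. Stack: [3, 2]
BINARY_OP >> → 3 >> 2 = 0. Stack: [0]
LOAD_FAST a → push 3. Stack: [0, 3]
BINARY_OP + → 0 + 3 = 3. Stack: [3]
STORE_FAST p → p=3. Stack: []
LOAD_CONST → push -4. Stack: [-4]
STORE_FAST p → p=-4. Stack: []
LOAD_FAST p → push -4. Stack: [-4]
RETURN_VALUE → return -4.

-4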